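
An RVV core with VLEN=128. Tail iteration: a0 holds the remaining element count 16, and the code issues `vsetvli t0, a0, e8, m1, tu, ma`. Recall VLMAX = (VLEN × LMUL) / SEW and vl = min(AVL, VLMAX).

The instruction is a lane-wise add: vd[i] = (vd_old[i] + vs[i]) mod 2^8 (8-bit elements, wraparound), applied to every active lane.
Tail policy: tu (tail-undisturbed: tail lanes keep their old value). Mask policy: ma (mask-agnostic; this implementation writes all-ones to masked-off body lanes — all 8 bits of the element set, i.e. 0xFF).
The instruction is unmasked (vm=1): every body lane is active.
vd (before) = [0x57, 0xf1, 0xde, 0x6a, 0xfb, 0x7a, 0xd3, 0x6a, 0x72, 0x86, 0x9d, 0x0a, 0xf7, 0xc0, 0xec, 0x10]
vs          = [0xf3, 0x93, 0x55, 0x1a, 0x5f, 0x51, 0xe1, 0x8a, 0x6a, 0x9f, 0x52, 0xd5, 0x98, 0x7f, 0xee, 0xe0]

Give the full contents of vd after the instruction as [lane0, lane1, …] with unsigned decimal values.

VLMAX = VLEN×LMUL/SEW = 128×1/8 = 16
vl ← min(16, 16) = 16
lane  0: add(0x57,0xf3) ⇒ 0x4a
lane  1: add(0xf1,0x93) ⇒ 0x84
lane  2: add(0xde,0x55) ⇒ 0x33
lane  3: add(0x6a,0x1a) ⇒ 0x84
lane  4: add(0xfb,0x5f) ⇒ 0x5a
lane  5: add(0x7a,0x51) ⇒ 0xcb
lane  6: add(0xd3,0xe1) ⇒ 0xb4
lane  7: add(0x6a,0x8a) ⇒ 0xf4
lane  8: add(0x72,0x6a) ⇒ 0xdc
lane  9: add(0x86,0x9f) ⇒ 0x25
lane 10: add(0x9d,0x52) ⇒ 0xef
lane 11: add(0x0a,0xd5) ⇒ 0xdf
lane 12: add(0xf7,0x98) ⇒ 0x8f
lane 13: add(0xc0,0x7f) ⇒ 0x3f
lane 14: add(0xec,0xee) ⇒ 0xda
lane 15: add(0x10,0xe0) ⇒ 0xf0

vd = [74, 132, 51, 132, 90, 203, 180, 244, 220, 37, 239, 223, 143, 63, 218, 240]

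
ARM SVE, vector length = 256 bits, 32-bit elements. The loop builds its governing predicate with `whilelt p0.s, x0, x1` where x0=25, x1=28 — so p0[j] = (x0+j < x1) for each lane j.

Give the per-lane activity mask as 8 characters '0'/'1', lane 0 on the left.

predicate = 11100000

register lanes = 256/32 = 8
whilelt: lane j active iff 25+j < 28 → j < 3 → 3 active
bits (lane 0 leftmost): 11100000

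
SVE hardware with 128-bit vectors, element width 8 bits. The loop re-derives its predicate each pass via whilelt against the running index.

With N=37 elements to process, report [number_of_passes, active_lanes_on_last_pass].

[iterations, last_vl] = [3, 5]

register lanes = 128/8 = 16
37 elements at 16/iter → 3 passes, remainder 5 on the last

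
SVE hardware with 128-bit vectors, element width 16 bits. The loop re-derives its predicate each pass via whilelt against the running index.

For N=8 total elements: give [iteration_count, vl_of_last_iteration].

[iterations, last_vl] = [1, 8]

register lanes = 128/16 = 8
N=8: ⌈8/8⌉ = 1 iters; last vl = 8 − 0×8 = 8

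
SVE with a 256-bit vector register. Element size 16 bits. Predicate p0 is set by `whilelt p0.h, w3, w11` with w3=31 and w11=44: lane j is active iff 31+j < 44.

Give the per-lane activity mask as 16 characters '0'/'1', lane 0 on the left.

predicate = 1111111111111000

register lanes = 256/16 = 16
active while 31+j < 44, i.e. j ∈ [0,13) capped at 16 ⇒ 13
bits (lane 0 leftmost): 1111111111111000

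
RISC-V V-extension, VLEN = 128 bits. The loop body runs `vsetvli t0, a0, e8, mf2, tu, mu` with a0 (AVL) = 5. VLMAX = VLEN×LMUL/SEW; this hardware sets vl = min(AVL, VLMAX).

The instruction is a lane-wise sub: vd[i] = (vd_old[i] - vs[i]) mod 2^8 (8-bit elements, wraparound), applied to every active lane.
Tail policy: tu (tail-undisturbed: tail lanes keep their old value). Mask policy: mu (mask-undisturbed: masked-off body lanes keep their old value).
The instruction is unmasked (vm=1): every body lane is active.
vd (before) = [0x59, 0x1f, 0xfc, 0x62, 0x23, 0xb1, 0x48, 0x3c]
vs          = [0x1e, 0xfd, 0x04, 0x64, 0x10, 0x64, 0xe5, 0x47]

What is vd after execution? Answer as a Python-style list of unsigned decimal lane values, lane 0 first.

VLMAX = (128 × 1/2) / 8 = 8 lanes
vl ← min(5, 8) = 5
vd[0] sub(0x59,0x1e) -> 0x3b
vd[1] sub(0x1f,0xfd) -> 0x22
vd[2] sub(0xfc,0x04) -> 0xf8
vd[3] sub(0x62,0x64) -> 0xfe
vd[4] sub(0x23,0x10) -> 0x13
vd[5] tail/keep -> 0xb1
vd[6] tail/keep -> 0x48
vd[7] tail/keep -> 0x3c

vd = [59, 34, 248, 254, 19, 177, 72, 60]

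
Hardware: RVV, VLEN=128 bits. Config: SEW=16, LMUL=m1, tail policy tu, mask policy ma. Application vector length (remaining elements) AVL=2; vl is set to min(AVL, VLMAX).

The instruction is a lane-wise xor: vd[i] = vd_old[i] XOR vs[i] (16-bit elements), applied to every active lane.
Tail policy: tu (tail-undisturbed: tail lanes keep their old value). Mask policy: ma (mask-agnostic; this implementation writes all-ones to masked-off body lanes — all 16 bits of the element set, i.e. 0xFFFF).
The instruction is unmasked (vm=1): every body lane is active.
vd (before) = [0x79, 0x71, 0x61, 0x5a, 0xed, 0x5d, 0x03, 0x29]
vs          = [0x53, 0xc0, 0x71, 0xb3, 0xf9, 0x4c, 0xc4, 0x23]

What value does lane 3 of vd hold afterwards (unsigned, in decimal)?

vd[3] = 90

VLMAX = VLEN×LMUL/SEW = 128×1/16 = 8
vl ← min(2, 8) = 2
[0] xor(0x79,0x53) = 0x2a
[1] xor(0x71,0xc0) = 0xb1
[2] tail/keep = 0x61
[3] tail/keep = 0x5a
[4] tail/keep = 0xed
[5] tail/keep = 0x5d
[6] tail/keep = 0x03
[7] tail/keep = 0x29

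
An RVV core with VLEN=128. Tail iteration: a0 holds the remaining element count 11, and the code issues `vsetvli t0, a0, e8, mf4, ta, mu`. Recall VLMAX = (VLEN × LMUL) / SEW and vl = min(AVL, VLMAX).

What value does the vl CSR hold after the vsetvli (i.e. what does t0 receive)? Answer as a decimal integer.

VLMAX = (128 × 1/4) / 8 = 4 lanes
vl = min(AVL, VLMAX) = min(11, 4) = 4

vl = 4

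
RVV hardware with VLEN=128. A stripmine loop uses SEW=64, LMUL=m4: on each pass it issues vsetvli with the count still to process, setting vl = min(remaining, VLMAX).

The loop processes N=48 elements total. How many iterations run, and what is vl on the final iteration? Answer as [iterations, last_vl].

[iterations, last_vl] = [6, 8]

lanes per group: 128·4/64 = 8
N=48: ⌈48/8⌉ = 6 iters; last vl = 48 − 5×8 = 8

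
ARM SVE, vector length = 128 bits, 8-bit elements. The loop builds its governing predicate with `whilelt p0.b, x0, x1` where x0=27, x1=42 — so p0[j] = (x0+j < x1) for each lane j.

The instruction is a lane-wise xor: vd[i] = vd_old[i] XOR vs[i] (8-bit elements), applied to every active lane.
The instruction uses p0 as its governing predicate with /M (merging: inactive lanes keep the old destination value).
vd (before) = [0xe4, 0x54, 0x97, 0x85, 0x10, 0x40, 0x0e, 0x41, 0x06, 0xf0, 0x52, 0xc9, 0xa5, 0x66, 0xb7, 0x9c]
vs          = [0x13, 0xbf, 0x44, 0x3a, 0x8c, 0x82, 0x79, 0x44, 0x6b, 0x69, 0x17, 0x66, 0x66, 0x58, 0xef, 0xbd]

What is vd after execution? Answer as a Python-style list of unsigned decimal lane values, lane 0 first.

vd = [247, 235, 211, 191, 156, 194, 119, 5, 109, 153, 69, 175, 195, 62, 88, 156]

register lanes = 128/8 = 16
active while 27+j < 42, i.e. j ∈ [0,15) capped at 16 ⇒ 15
vd[0] xor(0xe4,0x13) -> 0xf7
vd[1] xor(0x54,0xbf) -> 0xeb
vd[2] xor(0x97,0x44) -> 0xd3
vd[3] xor(0x85,0x3a) -> 0xbf
vd[4] xor(0x10,0x8c) -> 0x9c
vd[5] xor(0x40,0x82) -> 0xc2
vd[6] xor(0x0e,0x79) -> 0x77
vd[7] xor(0x41,0x44) -> 0x05
vd[8] xor(0x06,0x6b) -> 0x6d
vd[9] xor(0xf0,0x69) -> 0x99
vd[10] xor(0x52,0x17) -> 0x45
vd[11] xor(0xc9,0x66) -> 0xaf
vd[12] xor(0xa5,0x66) -> 0xc3
vd[13] xor(0x66,0x58) -> 0x3e
vd[14] xor(0xb7,0xef) -> 0x58
vd[15] tail/keep -> 0x9c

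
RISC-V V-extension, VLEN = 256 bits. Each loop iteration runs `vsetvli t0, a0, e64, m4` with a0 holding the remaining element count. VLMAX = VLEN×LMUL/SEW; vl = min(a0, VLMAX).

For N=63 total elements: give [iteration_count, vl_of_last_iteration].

VLMAX = (256 × 4) / 64 = 16 lanes
63 elements at 16/iter → 4 passes, remainder 15 on the last

[iterations, last_vl] = [4, 15]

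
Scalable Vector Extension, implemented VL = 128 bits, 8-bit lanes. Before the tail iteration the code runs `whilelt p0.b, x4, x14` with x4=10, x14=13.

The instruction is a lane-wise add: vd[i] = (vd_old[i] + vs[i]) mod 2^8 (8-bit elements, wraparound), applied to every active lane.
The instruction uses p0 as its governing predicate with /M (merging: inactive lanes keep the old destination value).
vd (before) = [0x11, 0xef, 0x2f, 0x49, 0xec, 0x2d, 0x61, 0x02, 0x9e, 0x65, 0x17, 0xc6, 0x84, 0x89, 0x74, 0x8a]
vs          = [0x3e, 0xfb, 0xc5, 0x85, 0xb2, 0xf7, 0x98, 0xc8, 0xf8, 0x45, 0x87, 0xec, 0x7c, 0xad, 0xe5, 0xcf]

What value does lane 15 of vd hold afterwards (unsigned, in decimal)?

register lanes = 128/8 = 16
active while 10+j < 13, i.e. j ∈ [0,3) capped at 16 ⇒ 3
[0] add(0x11,0x3e) = 0x4f
[1] add(0xef,0xfb) = 0xea
[2] add(0x2f,0xc5) = 0xf4
[3] tail/keep = 0x49
[4] tail/keep = 0xec
[5] tail/keep = 0x2d
[6] tail/keep = 0x61
[7] tail/keep = 0x02
[8] tail/keep = 0x9e
[9] tail/keep = 0x65
[10] tail/keep = 0x17
[11] tail/keep = 0xc6
[12] tail/keep = 0x84
[13] tail/keep = 0x89
[14] tail/keep = 0x74
[15] tail/keep = 0x8a

vd[15] = 138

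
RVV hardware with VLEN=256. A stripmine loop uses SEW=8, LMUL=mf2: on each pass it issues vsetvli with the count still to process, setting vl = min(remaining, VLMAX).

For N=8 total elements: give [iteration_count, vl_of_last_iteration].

lanes per group: 256·1/2/8 = 16
N=8: ⌈8/16⌉ = 1 iters; last vl = 8 − 0×16 = 8

[iterations, last_vl] = [1, 8]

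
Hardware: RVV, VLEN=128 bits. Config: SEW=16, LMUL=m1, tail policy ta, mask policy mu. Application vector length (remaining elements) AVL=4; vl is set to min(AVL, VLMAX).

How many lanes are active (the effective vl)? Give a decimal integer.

VLMAX = VLEN×LMUL/SEW = 128×1/16 = 8
vl ← min(4, 8) = 4

vl = 4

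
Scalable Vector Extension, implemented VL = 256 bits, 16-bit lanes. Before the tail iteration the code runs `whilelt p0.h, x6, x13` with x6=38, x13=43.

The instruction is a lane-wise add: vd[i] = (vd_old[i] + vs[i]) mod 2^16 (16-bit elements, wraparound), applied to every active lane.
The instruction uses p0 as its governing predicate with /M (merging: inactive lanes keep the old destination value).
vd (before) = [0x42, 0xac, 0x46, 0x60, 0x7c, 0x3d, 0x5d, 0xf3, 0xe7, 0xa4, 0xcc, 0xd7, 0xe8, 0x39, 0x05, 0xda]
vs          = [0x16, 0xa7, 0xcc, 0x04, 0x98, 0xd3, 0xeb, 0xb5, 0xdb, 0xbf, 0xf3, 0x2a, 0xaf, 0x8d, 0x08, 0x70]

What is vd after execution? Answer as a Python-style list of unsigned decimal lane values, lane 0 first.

vd = [88, 339, 274, 100, 276, 61, 93, 243, 231, 164, 204, 215, 232, 57, 5, 218]

register lanes = 256/16 = 16
p0[j] = (38+j < 43); true for j=0..4 → 5 lanes set
lane  0: add(0x42,0x16) ⇒ 0x58
lane  1: add(0xac,0xa7) ⇒ 0x153
lane  2: add(0x46,0xcc) ⇒ 0x112
lane  3: add(0x60,0x04) ⇒ 0x64
lane  4: add(0x7c,0x98) ⇒ 0x114
lane  5: tail/keep ⇒ 0x3d
lane  6: tail/keep ⇒ 0x5d
lane  7: tail/keep ⇒ 0xf3
lane  8: tail/keep ⇒ 0xe7
lane  9: tail/keep ⇒ 0xa4
lane 10: tail/keep ⇒ 0xcc
lane 11: tail/keep ⇒ 0xd7
lane 12: tail/keep ⇒ 0xe8
lane 13: tail/keep ⇒ 0x39
lane 14: tail/keep ⇒ 0x05
lane 15: tail/keep ⇒ 0xda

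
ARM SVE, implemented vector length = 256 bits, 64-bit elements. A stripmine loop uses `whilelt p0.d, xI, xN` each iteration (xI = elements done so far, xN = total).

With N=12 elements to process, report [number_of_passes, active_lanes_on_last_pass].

register lanes = 256/64 = 4
N=12: ⌈12/4⌉ = 3 iters; last vl = 12 − 2×4 = 4

[iterations, last_vl] = [3, 4]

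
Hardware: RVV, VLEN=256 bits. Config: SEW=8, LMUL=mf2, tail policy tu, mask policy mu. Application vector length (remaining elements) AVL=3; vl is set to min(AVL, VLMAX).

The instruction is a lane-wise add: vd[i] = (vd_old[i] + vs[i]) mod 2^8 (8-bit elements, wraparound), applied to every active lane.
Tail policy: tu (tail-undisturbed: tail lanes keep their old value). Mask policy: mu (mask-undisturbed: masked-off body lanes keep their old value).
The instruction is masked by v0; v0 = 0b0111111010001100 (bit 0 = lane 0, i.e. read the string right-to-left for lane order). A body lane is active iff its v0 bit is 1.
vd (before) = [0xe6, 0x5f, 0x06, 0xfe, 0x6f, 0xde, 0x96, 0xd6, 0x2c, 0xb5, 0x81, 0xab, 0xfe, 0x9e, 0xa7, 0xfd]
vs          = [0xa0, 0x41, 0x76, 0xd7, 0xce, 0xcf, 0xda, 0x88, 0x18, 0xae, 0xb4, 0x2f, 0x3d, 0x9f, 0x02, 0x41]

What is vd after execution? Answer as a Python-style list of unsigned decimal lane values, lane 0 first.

VLMAX = (256 × 1/2) / 8 = 16 lanes
vl = min(AVL, VLMAX) = min(3, 16) = 3
vd[0] mask-off/keep -> 0xe6
vd[1] mask-off/keep -> 0x5f
vd[2] add(0x06,0x76) -> 0x7c
vd[3] tail/keep -> 0xfe
vd[4] tail/keep -> 0x6f
vd[5] tail/keep -> 0xde
vd[6] tail/keep -> 0x96
vd[7] tail/keep -> 0xd6
vd[8] tail/keep -> 0x2c
vd[9] tail/keep -> 0xb5
vd[10] tail/keep -> 0x81
vd[11] tail/keep -> 0xab
vd[12] tail/keep -> 0xfe
vd[13] tail/keep -> 0x9e
vd[14] tail/keep -> 0xa7
vd[15] tail/keep -> 0xfd

vd = [230, 95, 124, 254, 111, 222, 150, 214, 44, 181, 129, 171, 254, 158, 167, 253]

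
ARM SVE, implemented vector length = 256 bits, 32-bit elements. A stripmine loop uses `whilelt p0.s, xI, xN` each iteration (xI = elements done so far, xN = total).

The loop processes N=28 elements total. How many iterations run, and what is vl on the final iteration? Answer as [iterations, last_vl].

256-bit reg / 32-bit elem → 8 lanes
iterations = ceil(28/8) = 4; final-pass vl = 4

[iterations, last_vl] = [4, 4]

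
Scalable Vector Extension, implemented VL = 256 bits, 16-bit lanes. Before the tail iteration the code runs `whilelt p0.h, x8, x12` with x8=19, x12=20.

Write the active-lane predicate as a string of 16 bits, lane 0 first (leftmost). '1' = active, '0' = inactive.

256-bit reg / 16-bit elem → 16 lanes
active while 19+j < 20, i.e. j ∈ [0,1) capped at 16 ⇒ 1
bits (lane 0 leftmost): 1000000000000000

predicate = 1000000000000000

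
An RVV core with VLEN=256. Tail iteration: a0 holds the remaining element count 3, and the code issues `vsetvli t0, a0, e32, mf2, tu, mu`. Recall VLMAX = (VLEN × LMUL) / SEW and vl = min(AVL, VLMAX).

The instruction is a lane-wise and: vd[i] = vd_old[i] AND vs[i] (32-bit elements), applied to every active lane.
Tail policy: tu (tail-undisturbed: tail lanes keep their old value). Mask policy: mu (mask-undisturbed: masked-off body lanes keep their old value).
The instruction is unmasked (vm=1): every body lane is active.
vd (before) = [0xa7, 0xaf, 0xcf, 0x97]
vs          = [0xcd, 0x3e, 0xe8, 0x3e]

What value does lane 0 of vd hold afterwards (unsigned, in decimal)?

VLMAX = VLEN×LMUL/SEW = 256×1/2/32 = 4
AVL=3 ≤ VLMAX=4, so vl = 3
  i=0: and(0xa7,0xcd) → 133
  i=1: and(0xaf,0x3e) → 46
  i=2: and(0xcf,0xe8) → 200
  i=3: tail/keep → 151

vd[0] = 133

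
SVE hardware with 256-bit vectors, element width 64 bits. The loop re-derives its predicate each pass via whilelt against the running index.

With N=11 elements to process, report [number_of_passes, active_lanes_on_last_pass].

[iterations, last_vl] = [3, 3]

lane count: 256 div 64 = 4
iterations = ceil(11/4) = 3; final-pass vl = 3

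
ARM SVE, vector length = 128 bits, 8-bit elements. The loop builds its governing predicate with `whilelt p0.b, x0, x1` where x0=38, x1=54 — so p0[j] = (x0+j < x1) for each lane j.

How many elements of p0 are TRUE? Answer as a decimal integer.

vl = 16

register lanes = 128/8 = 16
active while 38+j < 54, i.e. j ∈ [0,16) capped at 16 ⇒ 16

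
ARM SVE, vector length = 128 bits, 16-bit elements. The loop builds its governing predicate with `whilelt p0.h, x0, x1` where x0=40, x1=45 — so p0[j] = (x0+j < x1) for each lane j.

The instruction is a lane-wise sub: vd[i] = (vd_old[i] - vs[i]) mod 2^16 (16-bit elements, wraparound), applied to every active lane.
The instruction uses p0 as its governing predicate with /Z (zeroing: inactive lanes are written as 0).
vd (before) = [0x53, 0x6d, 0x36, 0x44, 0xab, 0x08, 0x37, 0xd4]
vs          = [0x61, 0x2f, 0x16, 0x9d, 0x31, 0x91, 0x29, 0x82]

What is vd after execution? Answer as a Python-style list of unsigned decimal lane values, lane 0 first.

128-bit reg / 16-bit elem → 8 lanes
whilelt: lane j active iff 40+j < 45 → j < 5 → 5 active
lane  0: sub(0x53,0x61) ⇒ 0xfff2
lane  1: sub(0x6d,0x2f) ⇒ 0x3e
lane  2: sub(0x36,0x16) ⇒ 0x20
lane  3: sub(0x44,0x9d) ⇒ 0xffa7
lane  4: sub(0xab,0x31) ⇒ 0x7a
lane  5: tail/zero ⇒ 0x00
lane  6: tail/zero ⇒ 0x00
lane  7: tail/zero ⇒ 0x00

vd = [65522, 62, 32, 65447, 122, 0, 0, 0]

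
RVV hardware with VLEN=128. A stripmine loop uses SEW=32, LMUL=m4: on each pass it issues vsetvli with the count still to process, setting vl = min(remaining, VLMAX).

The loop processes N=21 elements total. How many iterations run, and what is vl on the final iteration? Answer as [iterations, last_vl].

[iterations, last_vl] = [2, 5]

lanes per group: 128·4/32 = 16
N=21: ⌈21/16⌉ = 2 iters; last vl = 21 − 1×16 = 5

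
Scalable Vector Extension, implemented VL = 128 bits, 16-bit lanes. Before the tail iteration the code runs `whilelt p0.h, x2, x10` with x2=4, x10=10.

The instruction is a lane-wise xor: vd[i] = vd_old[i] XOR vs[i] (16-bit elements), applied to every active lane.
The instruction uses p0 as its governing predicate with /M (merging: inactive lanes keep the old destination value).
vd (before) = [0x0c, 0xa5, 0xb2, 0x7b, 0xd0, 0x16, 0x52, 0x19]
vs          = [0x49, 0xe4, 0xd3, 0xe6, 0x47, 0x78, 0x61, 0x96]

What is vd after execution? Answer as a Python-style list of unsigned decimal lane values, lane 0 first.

lane count: 128 div 16 = 8
active while 4+j < 10, i.e. j ∈ [0,6) capped at 8 ⇒ 6
vd[0] xor(0x0c,0x49) -> 0x45
vd[1] xor(0xa5,0xe4) -> 0x41
vd[2] xor(0xb2,0xd3) -> 0x61
vd[3] xor(0x7b,0xe6) -> 0x9d
vd[4] xor(0xd0,0x47) -> 0x97
vd[5] xor(0x16,0x78) -> 0x6e
vd[6] tail/keep -> 0x52
vd[7] tail/keep -> 0x19

vd = [69, 65, 97, 157, 151, 110, 82, 25]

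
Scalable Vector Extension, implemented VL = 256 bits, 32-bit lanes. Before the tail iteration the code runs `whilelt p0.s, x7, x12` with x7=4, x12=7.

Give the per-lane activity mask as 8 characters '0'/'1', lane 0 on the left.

register lanes = 256/32 = 8
whilelt: lane j active iff 4+j < 7 → j < 3 → 3 active
bits (lane 0 leftmost): 11100000

predicate = 11100000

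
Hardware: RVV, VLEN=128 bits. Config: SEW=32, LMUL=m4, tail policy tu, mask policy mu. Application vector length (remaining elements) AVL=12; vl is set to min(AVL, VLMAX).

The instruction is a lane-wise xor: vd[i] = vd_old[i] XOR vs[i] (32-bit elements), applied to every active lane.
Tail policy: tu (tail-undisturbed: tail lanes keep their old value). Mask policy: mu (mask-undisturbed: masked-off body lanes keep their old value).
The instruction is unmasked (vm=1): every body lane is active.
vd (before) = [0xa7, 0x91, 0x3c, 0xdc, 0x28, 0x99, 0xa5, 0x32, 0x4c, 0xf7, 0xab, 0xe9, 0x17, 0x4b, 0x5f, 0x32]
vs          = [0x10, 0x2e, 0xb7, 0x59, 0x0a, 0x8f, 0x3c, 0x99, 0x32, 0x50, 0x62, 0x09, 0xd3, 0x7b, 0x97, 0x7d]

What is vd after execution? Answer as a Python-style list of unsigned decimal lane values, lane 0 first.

vd = [183, 191, 139, 133, 34, 22, 153, 171, 126, 167, 201, 224, 23, 75, 95, 50]

VLMAX = (128 × 4) / 32 = 16 lanes
vl ← min(12, 16) = 12
lane  0: xor(0xa7,0x10) ⇒ 0xb7
lane  1: xor(0x91,0x2e) ⇒ 0xbf
lane  2: xor(0x3c,0xb7) ⇒ 0x8b
lane  3: xor(0xdc,0x59) ⇒ 0x85
lane  4: xor(0x28,0x0a) ⇒ 0x22
lane  5: xor(0x99,0x8f) ⇒ 0x16
lane  6: xor(0xa5,0x3c) ⇒ 0x99
lane  7: xor(0x32,0x99) ⇒ 0xab
lane  8: xor(0x4c,0x32) ⇒ 0x7e
lane  9: xor(0xf7,0x50) ⇒ 0xa7
lane 10: xor(0xab,0x62) ⇒ 0xc9
lane 11: xor(0xe9,0x09) ⇒ 0xe0
lane 12: tail/keep ⇒ 0x17
lane 13: tail/keep ⇒ 0x4b
lane 14: tail/keep ⇒ 0x5f
lane 15: tail/keep ⇒ 0x32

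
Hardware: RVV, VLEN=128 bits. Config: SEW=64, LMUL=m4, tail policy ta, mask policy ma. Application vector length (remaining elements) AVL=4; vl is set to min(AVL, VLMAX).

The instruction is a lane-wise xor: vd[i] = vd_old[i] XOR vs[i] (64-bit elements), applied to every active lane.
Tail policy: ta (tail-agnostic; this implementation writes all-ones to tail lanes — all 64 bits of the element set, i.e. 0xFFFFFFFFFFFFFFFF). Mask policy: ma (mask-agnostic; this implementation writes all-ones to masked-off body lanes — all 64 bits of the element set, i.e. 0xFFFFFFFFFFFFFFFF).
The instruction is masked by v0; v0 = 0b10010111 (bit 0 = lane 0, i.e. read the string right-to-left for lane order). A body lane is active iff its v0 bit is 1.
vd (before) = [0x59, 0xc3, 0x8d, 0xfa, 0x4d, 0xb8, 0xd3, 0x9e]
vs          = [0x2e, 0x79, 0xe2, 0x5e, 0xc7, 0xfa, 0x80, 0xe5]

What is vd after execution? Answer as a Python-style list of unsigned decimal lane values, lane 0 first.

VLMAX = (128 × 4) / 64 = 8 lanes
AVL=4 ≤ VLMAX=8, so vl = 4
  i=0: xor(0x59,0x2e) → 119
  i=1: xor(0xc3,0x79) → 186
  i=2: xor(0x8d,0xe2) → 111
  i=3: mask-off/ones → 18446744073709551615
  i=4: tail/ones → 18446744073709551615
  i=5: tail/ones → 18446744073709551615
  i=6: tail/ones → 18446744073709551615
  i=7: tail/ones → 18446744073709551615

vd = [119, 186, 111, 18446744073709551615, 18446744073709551615, 18446744073709551615, 18446744073709551615, 18446744073709551615]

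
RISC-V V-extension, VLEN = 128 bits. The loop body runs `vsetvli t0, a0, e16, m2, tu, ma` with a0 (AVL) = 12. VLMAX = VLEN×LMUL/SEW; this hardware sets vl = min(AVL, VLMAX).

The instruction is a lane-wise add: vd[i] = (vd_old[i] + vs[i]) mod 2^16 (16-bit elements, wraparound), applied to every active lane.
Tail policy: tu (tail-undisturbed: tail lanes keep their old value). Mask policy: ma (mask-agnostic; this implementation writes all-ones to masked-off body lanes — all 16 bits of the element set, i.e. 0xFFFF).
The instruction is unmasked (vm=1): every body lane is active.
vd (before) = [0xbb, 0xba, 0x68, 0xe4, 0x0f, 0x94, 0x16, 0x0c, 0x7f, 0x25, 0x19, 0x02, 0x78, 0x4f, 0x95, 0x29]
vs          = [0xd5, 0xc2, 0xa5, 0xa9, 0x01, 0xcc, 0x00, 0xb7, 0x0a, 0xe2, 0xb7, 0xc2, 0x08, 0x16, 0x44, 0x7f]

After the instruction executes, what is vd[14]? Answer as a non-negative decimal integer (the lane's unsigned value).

VLMAX = (128 × 2) / 16 = 16 lanes
vl = min(AVL, VLMAX) = min(12, 16) = 12
lane  0: add(0xbb,0xd5) ⇒ 0x190
lane  1: add(0xba,0xc2) ⇒ 0x17c
lane  2: add(0x68,0xa5) ⇒ 0x10d
lane  3: add(0xe4,0xa9) ⇒ 0x18d
lane  4: add(0x0f,0x01) ⇒ 0x10
lane  5: add(0x94,0xcc) ⇒ 0x160
lane  6: add(0x16,0x00) ⇒ 0x16
lane  7: add(0x0c,0xb7) ⇒ 0xc3
lane  8: add(0x7f,0x0a) ⇒ 0x89
lane  9: add(0x25,0xe2) ⇒ 0x107
lane 10: add(0x19,0xb7) ⇒ 0xd0
lane 11: add(0x02,0xc2) ⇒ 0xc4
lane 12: tail/keep ⇒ 0x78
lane 13: tail/keep ⇒ 0x4f
lane 14: tail/keep ⇒ 0x95
lane 15: tail/keep ⇒ 0x29

vd[14] = 149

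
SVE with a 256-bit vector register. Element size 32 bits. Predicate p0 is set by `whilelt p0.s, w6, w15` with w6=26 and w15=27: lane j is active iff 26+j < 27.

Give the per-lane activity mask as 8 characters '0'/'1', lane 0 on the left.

predicate = 10000000

256-bit reg / 32-bit elem → 8 lanes
p0[j] = (26+j < 27); true for j=0..0 → 1 lanes set
bits (lane 0 leftmost): 10000000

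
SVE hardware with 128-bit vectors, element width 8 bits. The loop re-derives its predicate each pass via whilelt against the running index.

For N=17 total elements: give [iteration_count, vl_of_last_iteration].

lane count: 128 div 8 = 16
iterations = ceil(17/16) = 2; final-pass vl = 1

[iterations, last_vl] = [2, 1]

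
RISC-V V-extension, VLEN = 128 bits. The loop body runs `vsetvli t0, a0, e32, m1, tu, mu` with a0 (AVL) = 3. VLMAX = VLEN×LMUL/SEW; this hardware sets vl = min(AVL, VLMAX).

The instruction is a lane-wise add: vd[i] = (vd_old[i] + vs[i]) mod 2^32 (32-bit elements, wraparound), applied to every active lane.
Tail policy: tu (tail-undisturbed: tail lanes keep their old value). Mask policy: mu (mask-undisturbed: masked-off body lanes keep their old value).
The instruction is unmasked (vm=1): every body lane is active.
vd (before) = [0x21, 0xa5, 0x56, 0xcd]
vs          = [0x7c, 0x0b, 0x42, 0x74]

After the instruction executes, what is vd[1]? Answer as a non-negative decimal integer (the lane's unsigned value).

vd[1] = 176

VLMAX = VLEN×LMUL/SEW = 128×1/32 = 4
vl = min(AVL, VLMAX) = min(3, 4) = 3
[0] add(0x21,0x7c) = 0x9d
[1] add(0xa5,0x0b) = 0xb0
[2] add(0x56,0x42) = 0x98
[3] tail/keep = 0xcd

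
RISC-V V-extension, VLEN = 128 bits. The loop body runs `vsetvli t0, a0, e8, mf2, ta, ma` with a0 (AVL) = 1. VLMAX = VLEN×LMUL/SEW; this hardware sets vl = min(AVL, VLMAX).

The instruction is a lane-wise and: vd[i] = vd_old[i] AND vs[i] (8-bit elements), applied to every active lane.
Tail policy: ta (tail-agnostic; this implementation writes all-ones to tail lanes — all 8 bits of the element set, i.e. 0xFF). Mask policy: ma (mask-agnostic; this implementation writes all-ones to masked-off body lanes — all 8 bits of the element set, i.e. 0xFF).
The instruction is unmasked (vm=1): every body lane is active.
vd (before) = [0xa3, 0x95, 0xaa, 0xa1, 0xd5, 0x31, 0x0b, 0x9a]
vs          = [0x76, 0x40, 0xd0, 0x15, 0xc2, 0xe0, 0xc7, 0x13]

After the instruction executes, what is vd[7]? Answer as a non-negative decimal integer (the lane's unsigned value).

vd[7] = 255

lanes per group: 128·1/2/8 = 8
vl = min(AVL, VLMAX) = min(1, 8) = 1
[0] and(0xa3,0x76) = 0x22
[1] tail/ones = 0xff
[2] tail/ones = 0xff
[3] tail/ones = 0xff
[4] tail/ones = 0xff
[5] tail/ones = 0xff
[6] tail/ones = 0xff
[7] tail/ones = 0xff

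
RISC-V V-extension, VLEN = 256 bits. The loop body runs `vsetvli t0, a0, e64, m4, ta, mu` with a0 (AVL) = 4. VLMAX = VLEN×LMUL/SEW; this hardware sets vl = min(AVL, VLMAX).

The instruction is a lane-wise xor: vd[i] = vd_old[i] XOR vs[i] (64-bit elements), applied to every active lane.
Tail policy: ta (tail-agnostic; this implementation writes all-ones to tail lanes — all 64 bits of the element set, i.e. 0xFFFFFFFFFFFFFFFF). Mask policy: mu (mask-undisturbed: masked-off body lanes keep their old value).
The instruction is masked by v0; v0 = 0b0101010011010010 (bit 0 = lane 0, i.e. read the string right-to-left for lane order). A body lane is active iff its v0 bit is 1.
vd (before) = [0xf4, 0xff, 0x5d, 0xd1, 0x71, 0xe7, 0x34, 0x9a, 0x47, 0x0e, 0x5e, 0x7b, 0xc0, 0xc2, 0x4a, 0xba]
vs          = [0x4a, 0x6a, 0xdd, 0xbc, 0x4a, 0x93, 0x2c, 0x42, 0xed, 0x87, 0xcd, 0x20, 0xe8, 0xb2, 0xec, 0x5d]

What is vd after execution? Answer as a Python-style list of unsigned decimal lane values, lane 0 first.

VLMAX = VLEN×LMUL/SEW = 256×4/64 = 16
vl = min(AVL, VLMAX) = min(4, 16) = 4
[0] mask-off/keep = 0xf4
[1] xor(0xff,0x6a) = 0x95
[2] mask-off/keep = 0x5d
[3] mask-off/keep = 0xd1
[4] tail/ones = 0xffffffffffffffff
[5] tail/ones = 0xffffffffffffffff
[6] tail/ones = 0xffffffffffffffff
[7] tail/ones = 0xffffffffffffffff
[8] tail/ones = 0xffffffffffffffff
[9] tail/ones = 0xffffffffffffffff
[10] tail/ones = 0xffffffffffffffff
[11] tail/ones = 0xffffffffffffffff
[12] tail/ones = 0xffffffffffffffff
[13] tail/ones = 0xffffffffffffffff
[14] tail/ones = 0xffffffffffffffff
[15] tail/ones = 0xffffffffffffffff

vd = [244, 149, 93, 209, 18446744073709551615, 18446744073709551615, 18446744073709551615, 18446744073709551615, 18446744073709551615, 18446744073709551615, 18446744073709551615, 18446744073709551615, 18446744073709551615, 18446744073709551615, 18446744073709551615, 18446744073709551615]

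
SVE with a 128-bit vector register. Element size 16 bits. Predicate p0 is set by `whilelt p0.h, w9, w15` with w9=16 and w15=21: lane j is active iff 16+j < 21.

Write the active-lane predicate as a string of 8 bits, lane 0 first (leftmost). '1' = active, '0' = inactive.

predicate = 11111000

register lanes = 128/16 = 8
active while 16+j < 21, i.e. j ∈ [0,5) capped at 8 ⇒ 5
bits (lane 0 leftmost): 11111000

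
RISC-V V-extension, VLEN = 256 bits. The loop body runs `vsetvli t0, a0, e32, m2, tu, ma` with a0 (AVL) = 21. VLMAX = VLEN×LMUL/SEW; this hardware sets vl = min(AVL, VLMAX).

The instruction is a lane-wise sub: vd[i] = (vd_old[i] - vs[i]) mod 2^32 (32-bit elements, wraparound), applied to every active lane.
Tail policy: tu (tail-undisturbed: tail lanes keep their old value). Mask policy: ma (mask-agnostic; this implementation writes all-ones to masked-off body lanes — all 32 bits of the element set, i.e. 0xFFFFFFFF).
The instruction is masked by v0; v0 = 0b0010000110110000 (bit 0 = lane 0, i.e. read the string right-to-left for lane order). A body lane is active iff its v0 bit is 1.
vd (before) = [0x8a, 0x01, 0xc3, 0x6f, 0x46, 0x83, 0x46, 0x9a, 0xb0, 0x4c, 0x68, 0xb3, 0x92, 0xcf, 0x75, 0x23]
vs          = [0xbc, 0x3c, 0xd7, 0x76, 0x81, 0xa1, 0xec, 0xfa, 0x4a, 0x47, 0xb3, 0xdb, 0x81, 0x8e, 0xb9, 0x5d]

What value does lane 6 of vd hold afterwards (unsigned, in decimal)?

vd[6] = 4294967295

VLMAX = VLEN×LMUL/SEW = 256×2/32 = 16
vl = min(AVL, VLMAX) = min(21, 16) = 16
[0] mask-off/ones = 0xffffffff
[1] mask-off/ones = 0xffffffff
[2] mask-off/ones = 0xffffffff
[3] mask-off/ones = 0xffffffff
[4] sub(0x46,0x81) = 0xffffffc5
[5] sub(0x83,0xa1) = 0xffffffe2
[6] mask-off/ones = 0xffffffff
[7] sub(0x9a,0xfa) = 0xffffffa0
[8] sub(0xb0,0x4a) = 0x66
[9] mask-off/ones = 0xffffffff
[10] mask-off/ones = 0xffffffff
[11] mask-off/ones = 0xffffffff
[12] mask-off/ones = 0xffffffff
[13] sub(0xcf,0x8e) = 0x41
[14] mask-off/ones = 0xffffffff
[15] mask-off/ones = 0xffffffff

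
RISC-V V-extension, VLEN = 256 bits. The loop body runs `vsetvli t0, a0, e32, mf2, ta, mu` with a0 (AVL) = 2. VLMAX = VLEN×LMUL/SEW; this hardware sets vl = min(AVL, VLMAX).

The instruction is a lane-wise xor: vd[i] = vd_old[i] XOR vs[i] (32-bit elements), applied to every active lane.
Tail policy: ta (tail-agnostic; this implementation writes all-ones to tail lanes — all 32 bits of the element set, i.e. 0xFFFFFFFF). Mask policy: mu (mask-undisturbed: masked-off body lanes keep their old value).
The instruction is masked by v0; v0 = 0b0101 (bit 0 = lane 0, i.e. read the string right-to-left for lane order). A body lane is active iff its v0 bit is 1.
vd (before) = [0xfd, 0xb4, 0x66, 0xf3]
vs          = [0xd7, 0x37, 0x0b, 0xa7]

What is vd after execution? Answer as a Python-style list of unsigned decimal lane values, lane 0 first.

vd = [42, 180, 4294967295, 4294967295]

lanes per group: 256·1/2/32 = 4
vl = min(AVL, VLMAX) = min(2, 4) = 2
lane  0: xor(0xfd,0xd7) ⇒ 0x2a
lane  1: mask-off/keep ⇒ 0xb4
lane  2: tail/ones ⇒ 0xffffffff
lane  3: tail/ones ⇒ 0xffffffff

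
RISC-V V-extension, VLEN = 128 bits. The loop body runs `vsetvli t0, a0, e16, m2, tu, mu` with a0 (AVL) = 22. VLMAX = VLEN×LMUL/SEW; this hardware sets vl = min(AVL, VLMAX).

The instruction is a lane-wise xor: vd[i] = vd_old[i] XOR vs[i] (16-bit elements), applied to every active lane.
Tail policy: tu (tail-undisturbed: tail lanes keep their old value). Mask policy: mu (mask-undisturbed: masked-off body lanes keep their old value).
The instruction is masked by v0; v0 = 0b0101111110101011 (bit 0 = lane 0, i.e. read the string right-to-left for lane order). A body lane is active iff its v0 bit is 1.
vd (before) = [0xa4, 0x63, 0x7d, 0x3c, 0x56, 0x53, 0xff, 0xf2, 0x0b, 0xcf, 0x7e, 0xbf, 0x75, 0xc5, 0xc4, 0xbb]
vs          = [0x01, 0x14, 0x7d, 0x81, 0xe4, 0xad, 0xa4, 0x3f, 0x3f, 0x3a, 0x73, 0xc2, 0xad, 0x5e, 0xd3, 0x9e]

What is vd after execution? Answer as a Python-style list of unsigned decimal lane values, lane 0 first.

lanes per group: 128·2/16 = 16
AVL=22 > VLMAX=16, so vl = 16
lane  0: xor(0xa4,0x01) ⇒ 0xa5
lane  1: xor(0x63,0x14) ⇒ 0x77
lane  2: mask-off/keep ⇒ 0x7d
lane  3: xor(0x3c,0x81) ⇒ 0xbd
lane  4: mask-off/keep ⇒ 0x56
lane  5: xor(0x53,0xad) ⇒ 0xfe
lane  6: mask-off/keep ⇒ 0xff
lane  7: xor(0xf2,0x3f) ⇒ 0xcd
lane  8: xor(0x0b,0x3f) ⇒ 0x34
lane  9: xor(0xcf,0x3a) ⇒ 0xf5
lane 10: xor(0x7e,0x73) ⇒ 0x0d
lane 11: xor(0xbf,0xc2) ⇒ 0x7d
lane 12: xor(0x75,0xad) ⇒ 0xd8
lane 13: mask-off/keep ⇒ 0xc5
lane 14: xor(0xc4,0xd3) ⇒ 0x17
lane 15: mask-off/keep ⇒ 0xbb

vd = [165, 119, 125, 189, 86, 254, 255, 205, 52, 245, 13, 125, 216, 197, 23, 187]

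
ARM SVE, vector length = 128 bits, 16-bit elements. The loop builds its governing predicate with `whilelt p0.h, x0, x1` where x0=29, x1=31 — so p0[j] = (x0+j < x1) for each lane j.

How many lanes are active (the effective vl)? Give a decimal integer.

lane count: 128 div 16 = 8
p0[j] = (29+j < 31); true for j=0..1 → 2 lanes set

vl = 2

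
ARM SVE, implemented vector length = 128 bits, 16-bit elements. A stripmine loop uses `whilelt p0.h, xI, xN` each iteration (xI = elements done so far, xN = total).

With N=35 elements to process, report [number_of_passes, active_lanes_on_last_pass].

[iterations, last_vl] = [5, 3]

128-bit reg / 16-bit elem → 8 lanes
N=35: ⌈35/8⌉ = 5 iters; last vl = 35 − 4×8 = 3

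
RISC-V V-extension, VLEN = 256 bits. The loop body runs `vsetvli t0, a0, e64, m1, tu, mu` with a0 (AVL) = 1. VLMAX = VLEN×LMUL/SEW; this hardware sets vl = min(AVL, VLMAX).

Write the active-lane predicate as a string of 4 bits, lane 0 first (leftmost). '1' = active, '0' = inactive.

predicate = 1000

VLMAX = (256 × 1) / 64 = 4 lanes
vl ← min(1, 4) = 1
bits (lane 0 leftmost): 1000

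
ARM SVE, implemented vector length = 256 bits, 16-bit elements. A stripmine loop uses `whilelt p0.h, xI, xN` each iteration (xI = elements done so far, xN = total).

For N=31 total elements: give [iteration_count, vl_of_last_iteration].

lane count: 256 div 16 = 16
N=31: ⌈31/16⌉ = 2 iters; last vl = 31 − 1×16 = 15

[iterations, last_vl] = [2, 15]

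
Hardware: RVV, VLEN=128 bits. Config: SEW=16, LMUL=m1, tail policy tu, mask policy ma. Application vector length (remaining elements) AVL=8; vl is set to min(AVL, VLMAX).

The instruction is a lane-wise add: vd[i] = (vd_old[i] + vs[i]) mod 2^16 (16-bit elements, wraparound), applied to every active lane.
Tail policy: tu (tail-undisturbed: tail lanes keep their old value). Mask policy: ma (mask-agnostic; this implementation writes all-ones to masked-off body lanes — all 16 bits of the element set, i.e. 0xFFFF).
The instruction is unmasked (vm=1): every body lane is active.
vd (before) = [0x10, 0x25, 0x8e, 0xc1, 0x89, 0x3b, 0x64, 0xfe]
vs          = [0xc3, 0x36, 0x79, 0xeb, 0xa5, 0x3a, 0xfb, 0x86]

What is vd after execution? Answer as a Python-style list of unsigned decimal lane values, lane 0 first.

VLMAX = (128 × 1) / 16 = 8 lanes
vl ← min(8, 8) = 8
  i=0: add(0x10,0xc3) → 211
  i=1: add(0x25,0x36) → 91
  i=2: add(0x8e,0x79) → 263
  i=3: add(0xc1,0xeb) → 428
  i=4: add(0x89,0xa5) → 302
  i=5: add(0x3b,0x3a) → 117
  i=6: add(0x64,0xfb) → 351
  i=7: add(0xfe,0x86) → 388

vd = [211, 91, 263, 428, 302, 117, 351, 388]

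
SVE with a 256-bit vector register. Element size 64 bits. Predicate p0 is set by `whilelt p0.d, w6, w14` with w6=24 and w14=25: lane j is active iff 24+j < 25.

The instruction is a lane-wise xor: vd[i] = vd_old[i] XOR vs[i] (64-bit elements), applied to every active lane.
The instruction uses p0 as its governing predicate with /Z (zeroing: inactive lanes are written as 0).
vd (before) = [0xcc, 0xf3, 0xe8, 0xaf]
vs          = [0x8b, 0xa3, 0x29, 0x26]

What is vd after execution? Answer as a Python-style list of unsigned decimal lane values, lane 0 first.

register lanes = 256/64 = 4
p0[j] = (24+j < 25); true for j=0..0 → 1 lanes set
lane  0: xor(0xcc,0x8b) ⇒ 0x47
lane  1: tail/zero ⇒ 0x00
lane  2: tail/zero ⇒ 0x00
lane  3: tail/zero ⇒ 0x00

vd = [71, 0, 0, 0]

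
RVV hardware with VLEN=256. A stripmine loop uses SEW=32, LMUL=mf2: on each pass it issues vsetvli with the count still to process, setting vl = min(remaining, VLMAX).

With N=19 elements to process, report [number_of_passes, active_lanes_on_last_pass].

VLMAX = VLEN×LMUL/SEW = 256×1/2/32 = 4
iterations = ceil(19/4) = 5; final-pass vl = 3

[iterations, last_vl] = [5, 3]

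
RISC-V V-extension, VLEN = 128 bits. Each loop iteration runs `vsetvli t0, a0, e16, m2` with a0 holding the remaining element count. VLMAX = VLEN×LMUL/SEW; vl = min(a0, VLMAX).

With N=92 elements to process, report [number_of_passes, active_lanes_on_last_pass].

[iterations, last_vl] = [6, 12]

VLMAX = VLEN×LMUL/SEW = 128×2/16 = 16
iterations = ceil(92/16) = 6; final-pass vl = 12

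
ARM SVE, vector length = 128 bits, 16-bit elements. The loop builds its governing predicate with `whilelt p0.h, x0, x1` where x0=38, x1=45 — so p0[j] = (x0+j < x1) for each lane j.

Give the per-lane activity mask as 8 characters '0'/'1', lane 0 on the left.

lane count: 128 div 16 = 8
p0[j] = (38+j < 45); true for j=0..6 → 7 lanes set
bits (lane 0 leftmost): 11111110

predicate = 11111110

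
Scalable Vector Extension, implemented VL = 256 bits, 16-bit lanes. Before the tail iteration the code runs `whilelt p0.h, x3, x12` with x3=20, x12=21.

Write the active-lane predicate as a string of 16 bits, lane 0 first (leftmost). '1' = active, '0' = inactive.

predicate = 1000000000000000

lane count: 256 div 16 = 16
active while 20+j < 21, i.e. j ∈ [0,1) capped at 16 ⇒ 1
bits (lane 0 leftmost): 1000000000000000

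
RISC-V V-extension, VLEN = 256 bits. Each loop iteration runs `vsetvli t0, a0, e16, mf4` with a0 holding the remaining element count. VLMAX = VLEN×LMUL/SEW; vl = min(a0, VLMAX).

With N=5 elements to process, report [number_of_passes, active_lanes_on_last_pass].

[iterations, last_vl] = [2, 1]

VLMAX = VLEN×LMUL/SEW = 256×1/4/16 = 4
N=5: ⌈5/4⌉ = 2 iters; last vl = 5 − 1×4 = 1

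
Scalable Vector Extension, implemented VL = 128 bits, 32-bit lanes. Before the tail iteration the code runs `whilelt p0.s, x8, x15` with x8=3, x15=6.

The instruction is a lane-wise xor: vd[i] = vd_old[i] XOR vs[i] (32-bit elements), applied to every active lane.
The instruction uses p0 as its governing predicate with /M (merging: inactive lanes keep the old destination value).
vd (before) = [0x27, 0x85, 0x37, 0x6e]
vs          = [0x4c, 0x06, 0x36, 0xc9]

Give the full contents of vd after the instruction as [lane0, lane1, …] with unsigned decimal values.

register lanes = 128/32 = 4
whilelt: lane j active iff 3+j < 6 → j < 3 → 3 active
lane  0: xor(0x27,0x4c) ⇒ 0x6b
lane  1: xor(0x85,0x06) ⇒ 0x83
lane  2: xor(0x37,0x36) ⇒ 0x01
lane  3: tail/keep ⇒ 0x6e

vd = [107, 131, 1, 110]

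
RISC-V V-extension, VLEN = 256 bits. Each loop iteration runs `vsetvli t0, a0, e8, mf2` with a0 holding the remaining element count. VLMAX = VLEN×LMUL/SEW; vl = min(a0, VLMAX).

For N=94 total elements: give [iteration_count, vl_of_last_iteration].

[iterations, last_vl] = [6, 14]

VLMAX = VLEN×LMUL/SEW = 256×1/2/8 = 16
94 elements at 16/iter → 6 passes, remainder 14 on the last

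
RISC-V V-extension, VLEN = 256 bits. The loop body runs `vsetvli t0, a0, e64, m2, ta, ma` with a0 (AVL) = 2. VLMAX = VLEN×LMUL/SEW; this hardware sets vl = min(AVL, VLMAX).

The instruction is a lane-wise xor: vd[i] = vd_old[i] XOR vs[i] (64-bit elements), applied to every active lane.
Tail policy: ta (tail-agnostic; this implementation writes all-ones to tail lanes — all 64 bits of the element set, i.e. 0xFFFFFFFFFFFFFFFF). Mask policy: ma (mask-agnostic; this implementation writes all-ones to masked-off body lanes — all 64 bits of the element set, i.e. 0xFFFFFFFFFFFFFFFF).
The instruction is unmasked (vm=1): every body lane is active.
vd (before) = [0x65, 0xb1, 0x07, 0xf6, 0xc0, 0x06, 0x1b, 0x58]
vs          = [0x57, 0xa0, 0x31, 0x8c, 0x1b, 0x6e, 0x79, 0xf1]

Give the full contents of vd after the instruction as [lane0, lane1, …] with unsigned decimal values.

VLMAX = (256 × 2) / 64 = 8 lanes
vl = min(AVL, VLMAX) = min(2, 8) = 2
  i=0: xor(0x65,0x57) → 50
  i=1: xor(0xb1,0xa0) → 17
  i=2: tail/ones → 18446744073709551615
  i=3: tail/ones → 18446744073709551615
  i=4: tail/ones → 18446744073709551615
  i=5: tail/ones → 18446744073709551615
  i=6: tail/ones → 18446744073709551615
  i=7: tail/ones → 18446744073709551615

vd = [50, 17, 18446744073709551615, 18446744073709551615, 18446744073709551615, 18446744073709551615, 18446744073709551615, 18446744073709551615]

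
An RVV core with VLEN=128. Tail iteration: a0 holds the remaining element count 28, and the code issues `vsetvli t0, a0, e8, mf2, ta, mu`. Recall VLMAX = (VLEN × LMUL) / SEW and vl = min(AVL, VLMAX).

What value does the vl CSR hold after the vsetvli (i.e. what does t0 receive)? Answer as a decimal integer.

VLMAX = VLEN×LMUL/SEW = 128×1/2/8 = 8
AVL=28 > VLMAX=8, so vl = 8

vl = 8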